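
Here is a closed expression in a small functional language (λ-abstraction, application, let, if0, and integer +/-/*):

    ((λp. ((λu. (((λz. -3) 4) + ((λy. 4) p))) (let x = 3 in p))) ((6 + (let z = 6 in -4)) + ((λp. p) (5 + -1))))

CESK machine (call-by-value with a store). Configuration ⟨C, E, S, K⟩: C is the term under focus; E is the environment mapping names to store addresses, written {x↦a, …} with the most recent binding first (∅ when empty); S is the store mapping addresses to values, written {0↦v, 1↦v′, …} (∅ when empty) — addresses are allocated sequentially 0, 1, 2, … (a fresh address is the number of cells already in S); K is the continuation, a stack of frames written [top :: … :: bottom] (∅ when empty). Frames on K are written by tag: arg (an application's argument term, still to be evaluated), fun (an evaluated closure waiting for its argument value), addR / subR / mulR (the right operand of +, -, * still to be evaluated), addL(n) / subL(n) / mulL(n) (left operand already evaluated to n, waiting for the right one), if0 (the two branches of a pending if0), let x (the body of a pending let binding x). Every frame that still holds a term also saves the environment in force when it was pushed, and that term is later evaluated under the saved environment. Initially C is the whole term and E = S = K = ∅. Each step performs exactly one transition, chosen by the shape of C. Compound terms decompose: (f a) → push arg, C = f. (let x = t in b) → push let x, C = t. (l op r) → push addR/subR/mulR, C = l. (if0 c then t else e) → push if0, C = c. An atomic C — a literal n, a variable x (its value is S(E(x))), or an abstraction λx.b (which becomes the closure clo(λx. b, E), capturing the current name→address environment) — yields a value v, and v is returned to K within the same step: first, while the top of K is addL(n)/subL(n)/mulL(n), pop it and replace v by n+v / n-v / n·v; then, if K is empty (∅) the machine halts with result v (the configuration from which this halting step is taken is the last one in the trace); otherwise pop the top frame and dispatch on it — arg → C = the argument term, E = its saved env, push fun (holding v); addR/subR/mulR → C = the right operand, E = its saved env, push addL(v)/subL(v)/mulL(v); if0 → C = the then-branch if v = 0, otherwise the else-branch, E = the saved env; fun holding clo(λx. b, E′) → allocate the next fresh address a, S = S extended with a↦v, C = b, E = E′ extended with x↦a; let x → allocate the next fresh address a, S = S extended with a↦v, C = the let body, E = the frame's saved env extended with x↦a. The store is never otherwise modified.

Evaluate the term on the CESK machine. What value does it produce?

t=0: [C=((λp. ((λu. (((λz. -3) 4) + ((λy. 4) p))) (let x = 3 in p))) ((6 + (let z = 6 in -4)) + ((λp. p) (5 + -1)))) | E=∅ | S=∅ | K=∅]
t=1: [C=(λp. ((λu. (((λz. -3) 4) + ((λy. 4) p))) (let x = 3 in p))) | E=∅ | S=∅ | K=[arg]]
t=2: [C=((6 + (let z = 6 in -4)) + ((λp. p) (5 + -1))) | E=∅ | S=∅ | K=[fun]]
t=3: [C=(6 + (let z = 6 in -4)) | E=∅ | S=∅ | K=[addR :: fun]]
t=4: [C=6 | E=∅ | S=∅ | K=[addR :: addR :: fun]]
t=5: [C=(let z = 6 in -4) | E=∅ | S=∅ | K=[addL(6) :: addR :: fun]]
t=6: [C=6 | E=∅ | S=∅ | K=[let z :: addL(6) :: addR :: fun]]
t=7: [C=-4 | E={z↦0} | S={0↦6} | K=[addL(6) :: addR :: fun]]
t=8: [C=((λp. p) (5 + -1)) | E=∅ | S={0↦6} | K=[addL(2) :: fun]]
t=9: [C=(λp. p) | E=∅ | S={0↦6} | K=[arg :: addL(2) :: fun]]
t=10: [C=(5 + -1) | E=∅ | S={0↦6} | K=[fun :: addL(2) :: fun]]
t=11: [C=5 | E=∅ | S={0↦6} | K=[addR :: fun :: addL(2) :: fun]]
t=12: [C=-1 | E=∅ | S={0↦6} | K=[addL(5) :: fun :: addL(2) :: fun]]
t=13: [C=p | E={p↦1} | S={0↦6, 1↦4} | K=[addL(2) :: fun]]
t=14: [C=((λu. (((λz. -3) 4) + ((λy. 4) p))) (let x = 3 in p)) | E={p↦2} | S={0↦6, 1↦4, 2↦6} | K=∅]
t=15: [C=(λu. (((λz. -3) 4) + ((λy. 4) p))) | E={p↦2} | S={0↦6, 1↦4, 2↦6} | K=[arg]]
t=16: [C=(let x = 3 in p) | E={p↦2} | S={0↦6, 1↦4, 2↦6} | K=[fun]]
t=17: [C=3 | E={p↦2} | S={0↦6, 1↦4, 2↦6} | K=[let x :: fun]]
t=18: [C=p | E={x↦3, p↦2} | S={0↦6, 1↦4, 2↦6, 3↦3} | K=[fun]]
t=19: [C=(((λz. -3) 4) + ((λy. 4) p)) | E={u↦4, p↦2} | S={0↦6, 1↦4, 2↦6, 3↦3, 4↦6} | K=∅]
t=20: [C=((λz. -3) 4) | E={u↦4, p↦2} | S={0↦6, 1↦4, 2↦6, 3↦3, 4↦6} | K=[addR]]
t=21: [C=(λz. -3) | E={u↦4, p↦2} | S={0↦6, 1↦4, 2↦6, 3↦3, 4↦6} | K=[arg :: addR]]
t=22: [C=4 | E={u↦4, p↦2} | S={0↦6, 1↦4, 2↦6, 3↦3, 4↦6} | K=[fun :: addR]]
t=23: [C=-3 | E={z↦5, u↦4, p↦2} | S={0↦6, 1↦4, 2↦6, 3↦3, 4↦6, 5↦4} | K=[addR]]
t=24: [C=((λy. 4) p) | E={u↦4, p↦2} | S={0↦6, 1↦4, 2↦6, 3↦3, 4↦6, 5↦4} | K=[addL(-3)]]
t=25: [C=(λy. 4) | E={u↦4, p↦2} | S={0↦6, 1↦4, 2↦6, 3↦3, 4↦6, 5↦4} | K=[arg :: addL(-3)]]
t=26: [C=p | E={u↦4, p↦2} | S={0↦6, 1↦4, 2↦6, 3↦3, 4↦6, 5↦4} | K=[fun :: addL(-3)]]
t=27: [C=4 | E={y↦6, u↦4, p↦2} | S={0↦6, 1↦4, 2↦6, 3↦3, 4↦6, 5↦4, 6↦6} | K=[addL(-3)]]
→ final value 1

Answer: 1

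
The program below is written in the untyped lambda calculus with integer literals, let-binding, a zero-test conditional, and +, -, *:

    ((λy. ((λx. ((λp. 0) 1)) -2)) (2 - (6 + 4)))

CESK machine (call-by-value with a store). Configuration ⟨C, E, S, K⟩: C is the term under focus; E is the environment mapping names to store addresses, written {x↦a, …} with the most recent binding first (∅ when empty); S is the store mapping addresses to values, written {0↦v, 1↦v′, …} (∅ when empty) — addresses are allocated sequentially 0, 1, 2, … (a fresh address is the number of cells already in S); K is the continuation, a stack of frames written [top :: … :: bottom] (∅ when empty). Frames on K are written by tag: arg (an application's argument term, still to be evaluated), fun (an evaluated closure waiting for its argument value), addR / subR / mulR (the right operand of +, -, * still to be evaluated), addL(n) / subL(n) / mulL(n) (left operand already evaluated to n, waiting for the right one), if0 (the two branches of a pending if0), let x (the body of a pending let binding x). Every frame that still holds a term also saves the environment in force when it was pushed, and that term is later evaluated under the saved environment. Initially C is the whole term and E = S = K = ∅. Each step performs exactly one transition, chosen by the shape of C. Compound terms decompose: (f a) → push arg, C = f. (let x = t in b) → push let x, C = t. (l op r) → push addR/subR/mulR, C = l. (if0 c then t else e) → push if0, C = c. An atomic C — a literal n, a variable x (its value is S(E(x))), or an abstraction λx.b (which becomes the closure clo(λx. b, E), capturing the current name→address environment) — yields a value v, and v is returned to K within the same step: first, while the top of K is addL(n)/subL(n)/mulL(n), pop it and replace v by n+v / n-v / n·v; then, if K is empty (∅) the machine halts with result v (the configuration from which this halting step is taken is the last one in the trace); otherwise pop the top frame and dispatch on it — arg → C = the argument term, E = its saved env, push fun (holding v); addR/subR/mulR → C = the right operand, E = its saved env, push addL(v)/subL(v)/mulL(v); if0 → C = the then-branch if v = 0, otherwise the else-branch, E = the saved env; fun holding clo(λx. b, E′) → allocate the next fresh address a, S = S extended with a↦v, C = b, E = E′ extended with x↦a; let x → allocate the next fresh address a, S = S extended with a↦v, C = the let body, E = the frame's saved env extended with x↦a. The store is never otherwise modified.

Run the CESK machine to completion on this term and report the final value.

Answer: 0

Execution trace:
t=0: [C=((λy. ((λx. ((λp. 0) 1)) -2)) (2 - (6 + 4))) | E=∅ | S=∅ | K=∅]
t=1: [C=(λy. ((λx. ((λp. 0) 1)) -2)) | E=∅ | S=∅ | K=[arg]]
t=2: [C=(2 - (6 + 4)) | E=∅ | S=∅ | K=[fun]]
t=3: [C=2 | E=∅ | S=∅ | K=[subR :: fun]]
t=4: [C=(6 + 4) | E=∅ | S=∅ | K=[subL(2) :: fun]]
t=5: [C=6 | E=∅ | S=∅ | K=[addR :: subL(2) :: fun]]
t=6: [C=4 | E=∅ | S=∅ | K=[addL(6) :: subL(2) :: fun]]
t=7: [C=((λx. ((λp. 0) 1)) -2) | E={y↦0} | S={0↦-8} | K=∅]
t=8: [C=(λx. ((λp. 0) 1)) | E={y↦0} | S={0↦-8} | K=[arg]]
t=9: [C=-2 | E={y↦0} | S={0↦-8} | K=[fun]]
t=10: [C=((λp. 0) 1) | E={x↦1, y↦0} | S={0↦-8, 1↦-2} | K=∅]
t=11: [C=(λp. 0) | E={x↦1, y↦0} | S={0↦-8, 1↦-2} | K=[arg]]
t=12: [C=1 | E={x↦1, y↦0} | S={0↦-8, 1↦-2} | K=[fun]]
t=13: [C=0 | E={p↦2, x↦1, y↦0} | S={0↦-8, 1↦-2, 2↦1} | K=∅]
→ final value 0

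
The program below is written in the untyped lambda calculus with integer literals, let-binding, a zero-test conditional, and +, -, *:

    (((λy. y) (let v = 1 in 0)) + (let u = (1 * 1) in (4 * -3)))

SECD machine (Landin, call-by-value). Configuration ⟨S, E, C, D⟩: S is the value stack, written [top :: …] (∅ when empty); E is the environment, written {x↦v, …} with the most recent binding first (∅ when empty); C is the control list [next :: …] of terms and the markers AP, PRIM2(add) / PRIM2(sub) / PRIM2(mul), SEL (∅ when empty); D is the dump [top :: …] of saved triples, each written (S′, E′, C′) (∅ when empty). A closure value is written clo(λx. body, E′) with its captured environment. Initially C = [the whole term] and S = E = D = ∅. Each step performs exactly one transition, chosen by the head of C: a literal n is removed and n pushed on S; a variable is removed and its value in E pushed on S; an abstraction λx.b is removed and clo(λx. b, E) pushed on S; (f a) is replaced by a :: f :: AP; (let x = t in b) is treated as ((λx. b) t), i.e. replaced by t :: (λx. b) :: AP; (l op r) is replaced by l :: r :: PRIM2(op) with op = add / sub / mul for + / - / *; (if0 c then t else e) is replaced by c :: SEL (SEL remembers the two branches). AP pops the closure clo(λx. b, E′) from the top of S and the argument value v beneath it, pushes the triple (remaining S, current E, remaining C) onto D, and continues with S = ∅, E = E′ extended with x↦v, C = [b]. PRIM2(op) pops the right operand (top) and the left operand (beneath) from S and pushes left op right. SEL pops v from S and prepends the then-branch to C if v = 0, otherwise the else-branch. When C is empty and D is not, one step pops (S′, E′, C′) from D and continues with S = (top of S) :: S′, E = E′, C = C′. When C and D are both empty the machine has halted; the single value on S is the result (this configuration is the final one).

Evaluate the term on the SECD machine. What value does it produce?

0. [S=∅ | E=∅ | C=[(((λy. y) (let v = 1 in 0)) + (let u = (1 * 1) in (4 * -3)))] | D=∅]
1. [S=∅ | E=∅ | C=[((λy. y) (let v = 1 in 0)) :: (let u = (1 * 1) in (4 * -3)) :: PRIM2(add)] | D=∅]
2. [S=∅ | E=∅ | C=[(let v = 1 in 0) :: (λy. y) :: AP :: (let u = (1 * 1) in (4 * -3)) :: PRIM2(add)] | D=∅]
3. [S=∅ | E=∅ | C=[1 :: (λv. 0) :: AP :: (λy. y) :: AP :: (let u = (1 * 1) in (4 * -3)) :: PRIM2(add)] | D=∅]
4. [S=[1] | E=∅ | C=[(λv. 0) :: AP :: (λy. y) :: AP :: (let u = (1 * 1) in (4 * -3)) :: PRIM2(add)] | D=∅]
5. [S=[clo(λv. 0, ∅) :: 1] | E=∅ | C=[AP :: (λy. y) :: AP :: (let u = (1 * 1) in (4 * -3)) :: PRIM2(add)] | D=∅]
6. [S=∅ | E={v↦1} | C=[0] | D=[(∅, ∅, [(λy. y) :: AP :: (let u = (1 * 1) in (4 * -3)) :: PRIM2(add)])]]
7. [S=[0] | E={v↦1} | C=∅ | D=[(∅, ∅, [(λy. y) :: AP :: (let u = (1 * 1) in (4 * -3)) :: PRIM2(add)])]]
8. [S=[0] | E=∅ | C=[(λy. y) :: AP :: (let u = (1 * 1) in (4 * -3)) :: PRIM2(add)] | D=∅]
9. [S=[clo(λy. y, ∅) :: 0] | E=∅ | C=[AP :: (let u = (1 * 1) in (4 * -3)) :: PRIM2(add)] | D=∅]
10. [S=∅ | E={y↦0} | C=[y] | D=[(∅, ∅, [(let u = (1 * 1) in (4 * -3)) :: PRIM2(add)])]]
11. [S=[0] | E={y↦0} | C=∅ | D=[(∅, ∅, [(let u = (1 * 1) in (4 * -3)) :: PRIM2(add)])]]
12. [S=[0] | E=∅ | C=[(let u = (1 * 1) in (4 * -3)) :: PRIM2(add)] | D=∅]
13. [S=[0] | E=∅ | C=[(1 * 1) :: (λu. (4 * -3)) :: AP :: PRIM2(add)] | D=∅]
14. [S=[0] | E=∅ | C=[1 :: 1 :: PRIM2(mul) :: (λu. (4 * -3)) :: AP :: PRIM2(add)] | D=∅]
15. [S=[1 :: 0] | E=∅ | C=[1 :: PRIM2(mul) :: (λu. (4 * -3)) :: AP :: PRIM2(add)] | D=∅]
16. [S=[1 :: 1 :: 0] | E=∅ | C=[PRIM2(mul) :: (λu. (4 * -3)) :: AP :: PRIM2(add)] | D=∅]
17. [S=[1 :: 0] | E=∅ | C=[(λu. (4 * -3)) :: AP :: PRIM2(add)] | D=∅]
18. [S=[clo(λu. (4 * -3), ∅) :: 1 :: 0] | E=∅ | C=[AP :: PRIM2(add)] | D=∅]
19. [S=∅ | E={u↦1} | C=[(4 * -3)] | D=[([0], ∅, [PRIM2(add)])]]
20. [S=∅ | E={u↦1} | C=[4 :: -3 :: PRIM2(mul)] | D=[([0], ∅, [PRIM2(add)])]]
21. [S=[4] | E={u↦1} | C=[-3 :: PRIM2(mul)] | D=[([0], ∅, [PRIM2(add)])]]
22. [S=[-3 :: 4] | E={u↦1} | C=[PRIM2(mul)] | D=[([0], ∅, [PRIM2(add)])]]
23. [S=[-12] | E={u↦1} | C=∅ | D=[([0], ∅, [PRIM2(add)])]]
24. [S=[-12 :: 0] | E=∅ | C=[PRIM2(add)] | D=∅]
25. [S=[-12] | E=∅ | C=∅ | D=∅]
→ final value -12

Answer: -12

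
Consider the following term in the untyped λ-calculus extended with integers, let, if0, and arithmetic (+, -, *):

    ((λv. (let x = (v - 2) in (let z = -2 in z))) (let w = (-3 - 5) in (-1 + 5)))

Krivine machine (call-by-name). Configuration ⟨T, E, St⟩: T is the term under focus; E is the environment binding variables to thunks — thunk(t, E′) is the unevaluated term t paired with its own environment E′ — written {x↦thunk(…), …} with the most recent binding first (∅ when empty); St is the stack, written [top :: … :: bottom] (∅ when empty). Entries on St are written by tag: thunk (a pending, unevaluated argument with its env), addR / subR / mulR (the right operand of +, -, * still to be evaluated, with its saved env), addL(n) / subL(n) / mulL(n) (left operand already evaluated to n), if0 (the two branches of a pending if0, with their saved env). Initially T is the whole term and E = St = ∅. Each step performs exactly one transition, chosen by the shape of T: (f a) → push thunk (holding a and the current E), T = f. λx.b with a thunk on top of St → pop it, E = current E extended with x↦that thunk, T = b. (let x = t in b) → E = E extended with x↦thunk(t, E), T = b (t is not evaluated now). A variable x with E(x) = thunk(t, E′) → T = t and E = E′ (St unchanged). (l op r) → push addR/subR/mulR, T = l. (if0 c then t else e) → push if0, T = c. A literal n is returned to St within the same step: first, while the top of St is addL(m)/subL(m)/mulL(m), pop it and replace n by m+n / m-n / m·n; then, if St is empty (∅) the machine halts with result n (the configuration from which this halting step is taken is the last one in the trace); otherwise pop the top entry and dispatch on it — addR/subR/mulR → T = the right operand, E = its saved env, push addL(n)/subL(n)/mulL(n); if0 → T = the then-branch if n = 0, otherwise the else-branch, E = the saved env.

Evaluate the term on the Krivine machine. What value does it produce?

Answer: -2

Execution trace:
step 0: ⟨T=((λv. (let x = (v - 2) in (let z = -2 in z))) (let w = (-3 - 5) in (-1 + 5))); E=∅; St=∅⟩
step 1: ⟨T=(λv. (let x = (v - 2) in (let z = -2 in z))); E=∅; St=[thunk]⟩
step 2: ⟨T=(let x = (v - 2) in (let z = -2 in z)); E={v↦thunk((let w = (-3 - 5) in (-1 + 5)), ∅)}; St=∅⟩
step 3: ⟨T=(let z = -2 in z); E={x↦thunk((v - 2), {v↦thunk((let w = (-3 - 5) in (-1 + 5)), ∅)}), v↦thunk((let w = (-3 - 5) in (-1 + 5)), ∅)}; St=∅⟩
step 4: ⟨T=z; E={z↦thunk(-2, {x↦thunk((v - 2), {v↦thunk((let w = (-3 - 5) in (-1 + 5)), ∅)}), v↦thunk((let w = (-3 - 5) in (-1 + 5)), ∅)}), x↦thunk((v - 2), {v↦thunk((let w = (-3 - 5) in (-1 + 5)), ∅)}), v↦thunk((let w = (-3 - 5) in (-1 + 5)), ∅)}; St=∅⟩
step 5: ⟨T=-2; E={x↦thunk((v - 2), {v↦thunk((let w = (-3 - 5) in (-1 + 5)), ∅)}), v↦thunk((let w = (-3 - 5) in (-1 + 5)), ∅)}; St=∅⟩
→ final value -2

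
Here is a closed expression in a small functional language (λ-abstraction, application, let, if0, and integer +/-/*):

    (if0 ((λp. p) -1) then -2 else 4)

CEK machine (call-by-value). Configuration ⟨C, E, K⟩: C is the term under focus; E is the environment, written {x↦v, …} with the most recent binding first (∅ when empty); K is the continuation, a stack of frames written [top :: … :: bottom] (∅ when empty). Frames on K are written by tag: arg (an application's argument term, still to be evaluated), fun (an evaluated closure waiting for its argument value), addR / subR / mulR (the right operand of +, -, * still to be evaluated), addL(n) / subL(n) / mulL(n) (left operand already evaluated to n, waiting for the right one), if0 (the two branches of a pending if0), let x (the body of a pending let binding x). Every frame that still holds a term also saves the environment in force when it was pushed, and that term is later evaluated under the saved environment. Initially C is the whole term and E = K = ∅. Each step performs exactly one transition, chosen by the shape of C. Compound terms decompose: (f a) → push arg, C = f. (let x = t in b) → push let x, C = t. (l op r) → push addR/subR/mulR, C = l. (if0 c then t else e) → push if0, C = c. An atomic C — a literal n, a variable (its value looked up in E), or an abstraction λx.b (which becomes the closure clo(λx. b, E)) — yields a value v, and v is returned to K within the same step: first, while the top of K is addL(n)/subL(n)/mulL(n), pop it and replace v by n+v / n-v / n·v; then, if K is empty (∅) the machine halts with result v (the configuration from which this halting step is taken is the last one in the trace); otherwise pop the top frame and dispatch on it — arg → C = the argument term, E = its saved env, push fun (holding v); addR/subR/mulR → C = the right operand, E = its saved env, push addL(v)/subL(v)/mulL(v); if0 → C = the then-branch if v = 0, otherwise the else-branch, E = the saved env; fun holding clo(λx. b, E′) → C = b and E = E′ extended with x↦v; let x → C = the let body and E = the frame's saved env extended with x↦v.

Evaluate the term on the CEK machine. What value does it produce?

t=0: [C=(if0 ((λp. p) -1) then -2 else 4) | E=∅ | K=∅]
t=1: [C=((λp. p) -1) | E=∅ | K=[if0]]
t=2: [C=(λp. p) | E=∅ | K=[arg :: if0]]
t=3: [C=-1 | E=∅ | K=[fun :: if0]]
t=4: [C=p | E={p↦-1} | K=[if0]]
t=5: [C=4 | E=∅ | K=∅]
→ final value 4

Answer: 4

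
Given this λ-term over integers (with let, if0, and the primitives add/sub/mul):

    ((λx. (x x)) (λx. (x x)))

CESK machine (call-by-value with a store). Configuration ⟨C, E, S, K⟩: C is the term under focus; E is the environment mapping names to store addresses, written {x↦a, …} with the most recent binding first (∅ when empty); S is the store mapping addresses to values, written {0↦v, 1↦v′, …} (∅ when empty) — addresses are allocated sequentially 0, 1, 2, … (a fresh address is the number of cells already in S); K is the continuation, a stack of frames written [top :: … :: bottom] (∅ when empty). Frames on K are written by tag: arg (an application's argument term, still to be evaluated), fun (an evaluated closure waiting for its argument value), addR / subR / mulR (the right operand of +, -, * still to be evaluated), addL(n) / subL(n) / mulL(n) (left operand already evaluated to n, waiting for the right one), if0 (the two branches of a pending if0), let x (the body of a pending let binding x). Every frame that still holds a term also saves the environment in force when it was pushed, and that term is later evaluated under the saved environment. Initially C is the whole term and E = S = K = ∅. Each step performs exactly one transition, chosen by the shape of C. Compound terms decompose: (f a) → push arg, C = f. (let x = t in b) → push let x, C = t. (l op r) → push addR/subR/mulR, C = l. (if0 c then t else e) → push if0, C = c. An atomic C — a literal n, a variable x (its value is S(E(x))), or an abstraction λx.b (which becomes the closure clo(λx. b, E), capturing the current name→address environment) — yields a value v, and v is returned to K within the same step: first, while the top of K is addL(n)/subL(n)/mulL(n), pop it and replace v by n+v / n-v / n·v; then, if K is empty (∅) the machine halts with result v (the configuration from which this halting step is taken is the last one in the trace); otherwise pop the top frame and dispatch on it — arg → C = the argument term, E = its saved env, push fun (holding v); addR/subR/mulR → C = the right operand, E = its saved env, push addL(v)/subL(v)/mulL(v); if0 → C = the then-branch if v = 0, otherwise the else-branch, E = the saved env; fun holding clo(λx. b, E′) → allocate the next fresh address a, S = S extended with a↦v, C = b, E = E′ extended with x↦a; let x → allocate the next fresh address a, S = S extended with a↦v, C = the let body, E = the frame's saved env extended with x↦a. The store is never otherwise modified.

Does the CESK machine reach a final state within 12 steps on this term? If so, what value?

Answer: DIVERGES (no final state within 12 steps)

Execution trace:
step 0: ⟨C=((λx. (x x)) (λx. (x x))); E=∅; S=∅; K=∅⟩
step 1: ⟨C=(λx. (x x)); E=∅; S=∅; K=[arg]⟩
step 2: ⟨C=(λx. (x x)); E=∅; S=∅; K=[fun]⟩
step 3: ⟨C=(x x); E={x↦0}; S={0↦clo(λx. (x x), ∅)}; K=∅⟩
step 4: ⟨C=x; E={x↦0}; S={0↦clo(λx. (x x), ∅)}; K=[arg]⟩
step 5: ⟨C=x; E={x↦0}; S={0↦clo(λx. (x x), ∅)}; K=[fun]⟩
step 6: ⟨C=(x x); E={x↦1}; S={0↦clo(λx. (x x), ∅), 1↦clo(λx. (x x), ∅)}; K=∅⟩
step 7: ⟨C=x; E={x↦1}; S={0↦clo(λx. (x x), ∅), 1↦clo(λx. (x x), ∅)}; K=[arg]⟩
step 8: ⟨C=x; E={x↦1}; S={0↦clo(λx. (x x), ∅), 1↦clo(λx. (x x), ∅)}; K=[fun]⟩
step 9: ⟨C=(x x); E={x↦2}; S={0↦clo(λx. (x x), ∅), 1↦clo(λx. (x x), ∅), 2↦clo(λx. (x x), ∅)}; K=∅⟩
step 10: ⟨C=x; E={x↦2}; S={0↦clo(λx. (x x), ∅), 1↦clo(λx. (x x), ∅), 2↦clo(λx. (x x), ∅)}; K=[arg]⟩
step 11: ⟨C=x; E={x↦2}; S={0↦clo(λx. (x x), ∅), 1↦clo(λx. (x x), ∅), 2↦clo(λx. (x x), ∅)}; K=[fun]⟩
step 12: ⟨C=(x x); E={x↦3}; S={0↦clo(λx. (x x), ∅), 1↦clo(λx. (x x), ∅), 2↦clo(λx. (x x), ∅), 3↦clo(λx. (x x), ∅)}; K=∅⟩
→ 12 transitions taken and the configuration is still not final: no result within 12 steps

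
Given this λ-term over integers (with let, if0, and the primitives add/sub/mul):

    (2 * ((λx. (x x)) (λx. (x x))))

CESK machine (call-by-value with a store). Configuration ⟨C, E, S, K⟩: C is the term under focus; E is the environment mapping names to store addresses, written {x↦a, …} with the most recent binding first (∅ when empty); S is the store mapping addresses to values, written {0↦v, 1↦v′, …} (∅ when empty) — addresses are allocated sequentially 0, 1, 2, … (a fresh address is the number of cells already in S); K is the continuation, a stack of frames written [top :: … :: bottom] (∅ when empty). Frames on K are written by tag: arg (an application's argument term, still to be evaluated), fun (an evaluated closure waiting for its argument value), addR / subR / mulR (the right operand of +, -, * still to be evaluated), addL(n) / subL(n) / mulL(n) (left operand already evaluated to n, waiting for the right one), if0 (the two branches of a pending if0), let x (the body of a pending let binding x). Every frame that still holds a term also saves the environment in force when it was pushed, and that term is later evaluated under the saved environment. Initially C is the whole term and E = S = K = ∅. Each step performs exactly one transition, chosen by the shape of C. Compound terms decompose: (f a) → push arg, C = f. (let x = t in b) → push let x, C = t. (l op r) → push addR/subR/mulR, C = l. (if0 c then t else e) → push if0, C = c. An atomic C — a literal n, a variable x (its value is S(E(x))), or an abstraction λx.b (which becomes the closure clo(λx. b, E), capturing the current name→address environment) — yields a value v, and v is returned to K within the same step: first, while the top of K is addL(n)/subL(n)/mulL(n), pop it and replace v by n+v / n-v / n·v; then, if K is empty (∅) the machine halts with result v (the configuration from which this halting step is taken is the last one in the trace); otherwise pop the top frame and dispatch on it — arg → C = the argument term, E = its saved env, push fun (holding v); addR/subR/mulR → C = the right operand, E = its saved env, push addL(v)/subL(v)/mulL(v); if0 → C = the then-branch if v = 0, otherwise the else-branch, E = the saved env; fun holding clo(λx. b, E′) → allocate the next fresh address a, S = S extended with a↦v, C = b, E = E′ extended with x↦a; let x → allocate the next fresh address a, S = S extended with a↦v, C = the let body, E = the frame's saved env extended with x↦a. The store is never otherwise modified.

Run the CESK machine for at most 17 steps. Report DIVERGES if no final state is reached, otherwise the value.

Answer: DIVERGES (no final state within 17 steps)

Derivation:
[0] ⟨C=(2 * ((λx. (x x)) (λx. (x x)))); E=∅; S=∅; K=∅⟩
[1] ⟨C=2; E=∅; S=∅; K=[mulR]⟩
[2] ⟨C=((λx. (x x)) (λx. (x x))); E=∅; S=∅; K=[mulL(2)]⟩
[3] ⟨C=(λx. (x x)); E=∅; S=∅; K=[arg :: mulL(2)]⟩
[4] ⟨C=(λx. (x x)); E=∅; S=∅; K=[fun :: mulL(2)]⟩
[5] ⟨C=(x x); E={x↦0}; S={0↦clo(λx. (x x), ∅)}; K=[mulL(2)]⟩
[6] ⟨C=x; E={x↦0}; S={0↦clo(λx. (x x), ∅)}; K=[arg :: mulL(2)]⟩
[7] ⟨C=x; E={x↦0}; S={0↦clo(λx. (x x), ∅)}; K=[fun :: mulL(2)]⟩
[8] ⟨C=(x x); E={x↦1}; S={0↦clo(λx. (x x), ∅), 1↦clo(λx. (x x), ∅)}; K=[mulL(2)]⟩
[9] ⟨C=x; E={x↦1}; S={0↦clo(λx. (x x), ∅), 1↦clo(λx. (x x), ∅)}; K=[arg :: mulL(2)]⟩
[10] ⟨C=x; E={x↦1}; S={0↦clo(λx. (x x), ∅), 1↦clo(λx. (x x), ∅)}; K=[fun :: mulL(2)]⟩
[11] ⟨C=(x x); E={x↦2}; S={0↦clo(λx. (x x), ∅), 1↦clo(λx. (x x), ∅), 2↦clo(λx. (x x), ∅)}; K=[mulL(2)]⟩
[12] ⟨C=x; E={x↦2}; S={0↦clo(λx. (x x), ∅), 1↦clo(λx. (x x), ∅), 2↦clo(λx. (x x), ∅)}; K=[arg :: mulL(2)]⟩
[13] ⟨C=x; E={x↦2}; S={0↦clo(λx. (x x), ∅), 1↦clo(λx. (x x), ∅), 2↦clo(λx. (x x), ∅)}; K=[fun :: mulL(2)]⟩
[14] ⟨C=(x x); E={x↦3}; S={0↦clo(λx. (x x), ∅), 1↦clo(λx. (x x), ∅), 2↦clo(λx. (x x), ∅), 3↦clo(λx. (x x), ∅)}; K=[mulL(2)]⟩
[15] ⟨C=x; E={x↦3}; S={0↦clo(λx. (x x), ∅), 1↦clo(λx. (x x), ∅), 2↦clo(λx. (x x), ∅), 3↦clo(λx. (x x), ∅)}; K=[arg :: mulL(2)]⟩
[16] ⟨C=x; E={x↦3}; S={0↦clo(λx. (x x), ∅), 1↦clo(λx. (x x), ∅), 2↦clo(λx. (x x), ∅), 3↦clo(λx. (x x), ∅)}; K=[fun :: mulL(2)]⟩
[17] ⟨C=(x x); E={x↦4}; S={0↦clo(λx. (x x), ∅), 1↦clo(λx. (x x), ∅), 2↦clo(λx. (x x), ∅), 3↦clo(λx. (x x), ∅), 4↦clo(λx. (x x), ∅)}; K=[mulL(2)]⟩
→ 17 transitions taken and the configuration is still not final: no result within 17 steps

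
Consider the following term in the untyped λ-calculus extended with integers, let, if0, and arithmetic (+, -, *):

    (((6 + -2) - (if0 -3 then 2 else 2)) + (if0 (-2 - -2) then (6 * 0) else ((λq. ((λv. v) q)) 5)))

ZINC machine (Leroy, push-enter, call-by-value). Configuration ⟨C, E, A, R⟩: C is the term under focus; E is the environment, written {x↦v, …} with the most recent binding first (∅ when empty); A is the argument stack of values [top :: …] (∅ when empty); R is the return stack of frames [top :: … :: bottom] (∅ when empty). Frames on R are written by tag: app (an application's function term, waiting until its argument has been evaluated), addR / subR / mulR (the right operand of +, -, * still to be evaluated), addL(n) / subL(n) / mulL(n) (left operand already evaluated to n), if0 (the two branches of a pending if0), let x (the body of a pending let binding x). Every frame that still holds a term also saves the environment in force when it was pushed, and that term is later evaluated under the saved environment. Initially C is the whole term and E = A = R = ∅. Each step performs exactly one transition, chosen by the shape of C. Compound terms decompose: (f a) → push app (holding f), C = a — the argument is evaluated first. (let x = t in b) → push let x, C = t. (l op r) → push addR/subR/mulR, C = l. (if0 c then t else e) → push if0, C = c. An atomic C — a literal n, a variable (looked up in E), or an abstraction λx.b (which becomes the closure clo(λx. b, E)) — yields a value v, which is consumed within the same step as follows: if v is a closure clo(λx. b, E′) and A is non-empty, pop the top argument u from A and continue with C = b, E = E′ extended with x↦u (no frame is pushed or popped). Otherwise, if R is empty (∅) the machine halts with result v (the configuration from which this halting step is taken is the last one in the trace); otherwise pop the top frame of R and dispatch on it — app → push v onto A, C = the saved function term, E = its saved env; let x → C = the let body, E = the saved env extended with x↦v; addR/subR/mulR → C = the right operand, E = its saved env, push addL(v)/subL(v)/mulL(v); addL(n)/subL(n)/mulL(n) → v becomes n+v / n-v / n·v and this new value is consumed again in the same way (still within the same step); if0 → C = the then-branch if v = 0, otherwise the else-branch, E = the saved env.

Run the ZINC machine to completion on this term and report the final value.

[0] ⟨C=(((6 + -2) - (if0 -3 then 2 else 2)) + (if0 (-2 - -2) then (6 * 0) else ((λq. ((λv. v) q)) 5))); E=∅; A=∅; R=∅⟩
[1] ⟨C=((6 + -2) - (if0 -3 then 2 else 2)); E=∅; A=∅; R=[addR]⟩
[2] ⟨C=(6 + -2); E=∅; A=∅; R=[subR :: addR]⟩
[3] ⟨C=6; E=∅; A=∅; R=[addR :: subR :: addR]⟩
[4] ⟨C=-2; E=∅; A=∅; R=[addL(6) :: subR :: addR]⟩
[5] ⟨C=(if0 -3 then 2 else 2); E=∅; A=∅; R=[subL(4) :: addR]⟩
[6] ⟨C=-3; E=∅; A=∅; R=[if0 :: subL(4) :: addR]⟩
[7] ⟨C=2; E=∅; A=∅; R=[subL(4) :: addR]⟩
[8] ⟨C=(if0 (-2 - -2) then (6 * 0) else ((λq. ((λv. v) q)) 5)); E=∅; A=∅; R=[addL(2)]⟩
[9] ⟨C=(-2 - -2); E=∅; A=∅; R=[if0 :: addL(2)]⟩
[10] ⟨C=-2; E=∅; A=∅; R=[subR :: if0 :: addL(2)]⟩
[11] ⟨C=-2; E=∅; A=∅; R=[subL(-2) :: if0 :: addL(2)]⟩
[12] ⟨C=(6 * 0); E=∅; A=∅; R=[addL(2)]⟩
[13] ⟨C=6; E=∅; A=∅; R=[mulR :: addL(2)]⟩
[14] ⟨C=0; E=∅; A=∅; R=[mulL(6) :: addL(2)]⟩
→ final value 2

Answer: 2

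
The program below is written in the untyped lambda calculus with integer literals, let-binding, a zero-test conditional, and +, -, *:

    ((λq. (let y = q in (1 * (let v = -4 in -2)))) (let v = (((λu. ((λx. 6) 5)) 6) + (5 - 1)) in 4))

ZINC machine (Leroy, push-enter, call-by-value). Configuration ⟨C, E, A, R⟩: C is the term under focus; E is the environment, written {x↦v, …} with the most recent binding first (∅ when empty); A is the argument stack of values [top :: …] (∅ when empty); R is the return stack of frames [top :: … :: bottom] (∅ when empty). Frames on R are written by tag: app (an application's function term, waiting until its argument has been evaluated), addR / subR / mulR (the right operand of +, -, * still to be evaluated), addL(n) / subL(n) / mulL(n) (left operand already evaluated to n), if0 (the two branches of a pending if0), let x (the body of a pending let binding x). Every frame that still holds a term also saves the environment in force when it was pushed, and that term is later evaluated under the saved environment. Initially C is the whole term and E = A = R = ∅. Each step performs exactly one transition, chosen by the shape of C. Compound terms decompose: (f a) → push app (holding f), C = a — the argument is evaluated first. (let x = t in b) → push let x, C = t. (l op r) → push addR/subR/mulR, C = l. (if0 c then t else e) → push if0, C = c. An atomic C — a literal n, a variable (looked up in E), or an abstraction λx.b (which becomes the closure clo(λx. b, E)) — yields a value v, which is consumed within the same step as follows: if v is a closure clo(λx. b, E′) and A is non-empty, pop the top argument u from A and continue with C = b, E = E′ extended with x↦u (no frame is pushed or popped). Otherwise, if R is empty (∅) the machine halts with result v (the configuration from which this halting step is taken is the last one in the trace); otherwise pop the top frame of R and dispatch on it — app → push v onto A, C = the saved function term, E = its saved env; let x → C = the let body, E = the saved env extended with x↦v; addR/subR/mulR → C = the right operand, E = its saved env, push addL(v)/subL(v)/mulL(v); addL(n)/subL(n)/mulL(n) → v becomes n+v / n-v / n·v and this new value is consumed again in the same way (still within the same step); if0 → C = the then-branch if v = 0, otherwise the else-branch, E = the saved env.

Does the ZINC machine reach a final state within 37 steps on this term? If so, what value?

Answer: -2

Derivation:
[0] [C=((λq. (let y = q in (1 * (let v = -4 in -2)))) (let v = (((λu. ((λx. 6) 5)) 6) + (5 - 1)) in 4)) | E=∅ | A=∅ | R=∅]
[1] [C=(let v = (((λu. ((λx. 6) 5)) 6) + (5 - 1)) in 4) | E=∅ | A=∅ | R=[app]]
[2] [C=(((λu. ((λx. 6) 5)) 6) + (5 - 1)) | E=∅ | A=∅ | R=[let v :: app]]
[3] [C=((λu. ((λx. 6) 5)) 6) | E=∅ | A=∅ | R=[addR :: let v :: app]]
[4] [C=6 | E=∅ | A=∅ | R=[app :: addR :: let v :: app]]
[5] [C=(λu. ((λx. 6) 5)) | E=∅ | A=[6] | R=[addR :: let v :: app]]
[6] [C=((λx. 6) 5) | E={u↦6} | A=∅ | R=[addR :: let v :: app]]
[7] [C=5 | E={u↦6} | A=∅ | R=[app :: addR :: let v :: app]]
[8] [C=(λx. 6) | E={u↦6} | A=[5] | R=[addR :: let v :: app]]
[9] [C=6 | E={x↦5, u↦6} | A=∅ | R=[addR :: let v :: app]]
[10] [C=(5 - 1) | E=∅ | A=∅ | R=[addL(6) :: let v :: app]]
[11] [C=5 | E=∅ | A=∅ | R=[subR :: addL(6) :: let v :: app]]
[12] [C=1 | E=∅ | A=∅ | R=[subL(5) :: addL(6) :: let v :: app]]
[13] [C=4 | E={v↦10} | A=∅ | R=[app]]
[14] [C=(λq. (let y = q in (1 * (let v = -4 in -2)))) | E=∅ | A=[4] | R=∅]
[15] [C=(let y = q in (1 * (let v = -4 in -2))) | E={q↦4} | A=∅ | R=∅]
[16] [C=q | E={q↦4} | A=∅ | R=[let y]]
[17] [C=(1 * (let v = -4 in -2)) | E={y↦4, q↦4} | A=∅ | R=∅]
[18] [C=1 | E={y↦4, q↦4} | A=∅ | R=[mulR]]
[19] [C=(let v = -4 in -2) | E={y↦4, q↦4} | A=∅ | R=[mulL(1)]]
[20] [C=-4 | E={y↦4, q↦4} | A=∅ | R=[let v :: mulL(1)]]
[21] [C=-2 | E={v↦-4, y↦4, q↦4} | A=∅ | R=[mulL(1)]]
→ final value -2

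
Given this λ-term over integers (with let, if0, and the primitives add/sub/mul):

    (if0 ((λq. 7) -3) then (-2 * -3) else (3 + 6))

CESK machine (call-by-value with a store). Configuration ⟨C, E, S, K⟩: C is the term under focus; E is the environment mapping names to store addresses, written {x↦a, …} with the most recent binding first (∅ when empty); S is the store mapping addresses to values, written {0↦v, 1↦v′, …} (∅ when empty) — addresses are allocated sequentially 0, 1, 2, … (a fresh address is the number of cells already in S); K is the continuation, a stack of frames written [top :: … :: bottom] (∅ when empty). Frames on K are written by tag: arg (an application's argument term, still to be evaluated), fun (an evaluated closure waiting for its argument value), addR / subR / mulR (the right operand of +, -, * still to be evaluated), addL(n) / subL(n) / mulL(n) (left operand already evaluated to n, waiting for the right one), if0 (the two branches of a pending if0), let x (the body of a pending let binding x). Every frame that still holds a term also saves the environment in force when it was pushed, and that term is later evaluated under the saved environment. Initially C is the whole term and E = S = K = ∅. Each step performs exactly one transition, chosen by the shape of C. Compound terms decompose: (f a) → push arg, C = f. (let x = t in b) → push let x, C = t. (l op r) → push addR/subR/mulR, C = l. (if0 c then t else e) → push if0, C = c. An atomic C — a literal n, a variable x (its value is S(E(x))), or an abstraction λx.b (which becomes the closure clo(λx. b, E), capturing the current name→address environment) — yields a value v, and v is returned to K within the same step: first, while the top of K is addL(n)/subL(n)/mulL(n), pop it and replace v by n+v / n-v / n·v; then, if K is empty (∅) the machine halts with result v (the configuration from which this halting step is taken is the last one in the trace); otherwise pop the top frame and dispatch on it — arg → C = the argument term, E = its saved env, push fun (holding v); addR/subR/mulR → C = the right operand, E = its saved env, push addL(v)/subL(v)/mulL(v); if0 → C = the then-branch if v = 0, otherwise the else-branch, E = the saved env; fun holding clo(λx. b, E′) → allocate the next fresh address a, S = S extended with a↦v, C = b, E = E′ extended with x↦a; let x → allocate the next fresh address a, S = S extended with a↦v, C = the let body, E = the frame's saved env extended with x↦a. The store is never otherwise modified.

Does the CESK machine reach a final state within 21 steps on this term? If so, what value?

step 0: <C=(if0 ((λq. 7) -3) then (-2 * -3) else (3 + 6)), E=∅, S=∅, K=∅>
step 1: <C=((λq. 7) -3), E=∅, S=∅, K=[if0]>
step 2: <C=(λq. 7), E=∅, S=∅, K=[arg :: if0]>
step 3: <C=-3, E=∅, S=∅, K=[fun :: if0]>
step 4: <C=7, E={q↦0}, S={0↦-3}, K=[if0]>
step 5: <C=(3 + 6), E=∅, S={0↦-3}, K=∅>
step 6: <C=3, E=∅, S={0↦-3}, K=[addR]>
step 7: <C=6, E=∅, S={0↦-3}, K=[addL(3)]>
→ final value 9

Answer: 9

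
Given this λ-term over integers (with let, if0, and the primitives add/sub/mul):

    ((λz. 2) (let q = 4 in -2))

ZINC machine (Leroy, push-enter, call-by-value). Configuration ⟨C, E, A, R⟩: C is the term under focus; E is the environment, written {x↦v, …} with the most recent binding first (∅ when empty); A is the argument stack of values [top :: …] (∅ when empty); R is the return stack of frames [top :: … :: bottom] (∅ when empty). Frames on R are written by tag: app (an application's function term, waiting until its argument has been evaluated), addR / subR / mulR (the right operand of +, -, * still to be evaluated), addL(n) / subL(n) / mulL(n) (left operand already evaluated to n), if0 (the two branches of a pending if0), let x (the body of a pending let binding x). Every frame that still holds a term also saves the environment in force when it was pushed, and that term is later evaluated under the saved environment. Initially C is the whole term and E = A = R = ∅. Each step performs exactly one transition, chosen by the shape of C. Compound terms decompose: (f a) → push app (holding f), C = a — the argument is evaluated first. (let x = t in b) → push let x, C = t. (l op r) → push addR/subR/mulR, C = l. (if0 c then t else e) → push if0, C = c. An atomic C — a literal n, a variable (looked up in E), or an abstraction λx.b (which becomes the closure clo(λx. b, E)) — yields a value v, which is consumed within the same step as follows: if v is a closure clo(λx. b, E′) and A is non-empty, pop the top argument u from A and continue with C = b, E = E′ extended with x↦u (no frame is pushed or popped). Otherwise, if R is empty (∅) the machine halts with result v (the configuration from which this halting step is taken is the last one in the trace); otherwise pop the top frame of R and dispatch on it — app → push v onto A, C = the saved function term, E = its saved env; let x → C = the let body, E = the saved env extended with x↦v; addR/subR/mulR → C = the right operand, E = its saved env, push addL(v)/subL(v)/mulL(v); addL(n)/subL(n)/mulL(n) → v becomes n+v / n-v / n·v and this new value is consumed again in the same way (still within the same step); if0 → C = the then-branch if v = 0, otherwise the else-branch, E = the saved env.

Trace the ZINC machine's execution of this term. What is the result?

0. ⟨C=((λz. 2) (let q = 4 in -2)); E=∅; A=∅; R=∅⟩
1. ⟨C=(let q = 4 in -2); E=∅; A=∅; R=[app]⟩
2. ⟨C=4; E=∅; A=∅; R=[let q :: app]⟩
3. ⟨C=-2; E={q↦4}; A=∅; R=[app]⟩
4. ⟨C=(λz. 2); E=∅; A=[-2]; R=∅⟩
5. ⟨C=2; E={z↦-2}; A=∅; R=∅⟩
→ final value 2

Answer: 2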